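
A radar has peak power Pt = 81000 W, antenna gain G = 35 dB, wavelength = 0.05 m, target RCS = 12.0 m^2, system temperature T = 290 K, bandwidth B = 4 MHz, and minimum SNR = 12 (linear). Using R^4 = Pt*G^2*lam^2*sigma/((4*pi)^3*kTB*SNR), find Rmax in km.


G_lin = 10^(35/10) = 3162.27766
R^4 = 81000 * 3162.27766^2 * 0.05^2 * 12.0 / ((4*pi)^3 * 1.38e-23 * 290 * 4000000.0 * 12)
R^4 = 6.37468e19 m^4
R_max = (6.37468e19)^(1/4) = 89354.1 m = 89.4 km

89.4 km


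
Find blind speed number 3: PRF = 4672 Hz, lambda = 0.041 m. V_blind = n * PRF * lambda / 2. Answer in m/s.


V_blind = 3 * 4672 * 0.041 / 2 = 287.3 m/s

287.3 m/s


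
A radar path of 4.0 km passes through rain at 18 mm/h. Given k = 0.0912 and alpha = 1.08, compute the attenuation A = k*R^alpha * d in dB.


gamma = 0.0912 * 18^1.08 = 2.06866 dB/km
A = 2.06866 * 4.0 = 8.27 dB

8.27 dB


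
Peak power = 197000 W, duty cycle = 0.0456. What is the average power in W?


P_avg = 197000 * 0.0456 = 8983.2 W

8983.2 W


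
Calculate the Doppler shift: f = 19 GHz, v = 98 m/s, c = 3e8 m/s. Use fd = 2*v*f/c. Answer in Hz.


fd = 2 * 98 * 19000000000.0 / 3e8 = 12413.3 Hz

12413.3 Hz


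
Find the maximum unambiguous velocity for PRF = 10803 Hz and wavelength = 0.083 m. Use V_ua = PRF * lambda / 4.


V_ua = 10803 * 0.083 / 4 = 224.2 m/s

224.2 m/s


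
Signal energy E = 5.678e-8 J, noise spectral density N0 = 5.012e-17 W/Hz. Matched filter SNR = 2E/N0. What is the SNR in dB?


SNR_lin = 2 * 5.678e-8 / 5.012e-17 = 2.266e9
SNR_dB = 10*log10(2.266e9) = 93.6 dB

93.6 dB


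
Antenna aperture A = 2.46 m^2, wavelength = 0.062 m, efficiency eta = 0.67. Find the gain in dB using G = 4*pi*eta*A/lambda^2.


G_linear = 4*pi*0.67*2.46/0.062^2 = 5388.11
G_dB = 10*log10(5388.11) = 37.3 dB

37.3 dB


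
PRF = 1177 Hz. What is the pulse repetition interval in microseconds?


PRI = 1/1177 = 0.0008496177 s = 849.6 us

849.6 us


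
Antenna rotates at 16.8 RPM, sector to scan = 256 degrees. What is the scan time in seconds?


t = 256 / (16.8 * 360) * 60 = 2.54 s

2.54 s


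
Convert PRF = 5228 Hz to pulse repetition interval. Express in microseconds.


PRI = 1/5228 = 0.0001912777 s = 191.3 us

191.3 us


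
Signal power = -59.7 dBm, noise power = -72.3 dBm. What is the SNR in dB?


SNR = -59.7 - (-72.3) = 12.6 dB

12.6 dB


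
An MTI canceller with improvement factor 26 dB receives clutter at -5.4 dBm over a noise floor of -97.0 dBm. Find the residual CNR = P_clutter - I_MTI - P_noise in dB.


CNR = -5.4 - 26 - (-97.0) = 65.6 dB

65.6 dB


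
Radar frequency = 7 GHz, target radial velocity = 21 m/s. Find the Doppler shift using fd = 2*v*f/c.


fd = 2 * 21 * 7000000000.0 / 3e8 = 980.0 Hz

980.0 Hz


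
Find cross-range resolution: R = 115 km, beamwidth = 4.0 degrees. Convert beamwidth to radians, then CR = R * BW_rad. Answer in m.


BW_rad = 0.06981317
CR = 115000 * 0.06981317 = 8028.5 m

8028.5 m


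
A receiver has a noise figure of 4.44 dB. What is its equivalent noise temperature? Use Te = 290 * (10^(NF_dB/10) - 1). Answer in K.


NF_lin = 10^(4.44/10) = 2.779713
Te = 290 * (2.779713 - 1) = 516.1 K

516.1 K


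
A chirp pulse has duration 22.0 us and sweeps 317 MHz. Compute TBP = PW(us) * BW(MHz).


TBP = 22.0 * 317 = 6974.0

6974.0


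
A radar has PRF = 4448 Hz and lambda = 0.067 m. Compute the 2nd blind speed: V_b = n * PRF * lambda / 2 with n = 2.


V_blind = 2 * 4448 * 0.067 / 2 = 298.0 m/s

298.0 m/s


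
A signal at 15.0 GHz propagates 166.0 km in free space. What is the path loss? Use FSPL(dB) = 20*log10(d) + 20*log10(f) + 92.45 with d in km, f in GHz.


20*log10(166.0) = 44.4
20*log10(15.0) = 23.52
FSPL = 160.4 dB

160.4 dB


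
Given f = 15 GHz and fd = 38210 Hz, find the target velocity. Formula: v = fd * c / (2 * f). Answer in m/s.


v = 38210 * 3e8 / (2 * 15000000000.0) = 382.1 m/s

382.1 m/s


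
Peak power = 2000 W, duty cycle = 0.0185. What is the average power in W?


P_avg = 2000 * 0.0185 = 37.0 W

37.0 W


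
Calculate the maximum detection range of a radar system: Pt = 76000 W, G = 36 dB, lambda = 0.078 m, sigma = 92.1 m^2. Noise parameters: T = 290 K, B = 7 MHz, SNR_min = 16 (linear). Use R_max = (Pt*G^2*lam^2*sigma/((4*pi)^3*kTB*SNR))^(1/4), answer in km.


G_lin = 10^(36/10) = 3981.071706
R^4 = 76000 * 3981.071706^2 * 0.078^2 * 92.1 / ((4*pi)^3 * 1.38e-23 * 290 * 7000000.0 * 16)
R^4 = 7.58818e20 m^4
R_max = (7.58818e20)^(1/4) = 165971.8 m = 166.0 km

166.0 km


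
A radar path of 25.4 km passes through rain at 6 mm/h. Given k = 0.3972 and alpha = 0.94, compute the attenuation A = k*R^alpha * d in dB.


gamma = 0.3972 * 6^0.94 = 2.140284 dB/km
A = 2.140284 * 25.4 = 54.36 dB

54.36 dB


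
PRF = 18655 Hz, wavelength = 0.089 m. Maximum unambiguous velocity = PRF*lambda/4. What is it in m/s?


V_ua = 18655 * 0.089 / 4 = 415.1 m/s

415.1 m/s


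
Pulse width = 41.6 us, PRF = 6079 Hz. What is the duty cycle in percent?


DC = 41.6e-6 * 6079 * 100 = 25.29%

25.29%


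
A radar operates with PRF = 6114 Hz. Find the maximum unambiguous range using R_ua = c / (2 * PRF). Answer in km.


R_ua = 3e8 / (2 * 6114) = 24533.9 m = 24.5 km

24.5 km


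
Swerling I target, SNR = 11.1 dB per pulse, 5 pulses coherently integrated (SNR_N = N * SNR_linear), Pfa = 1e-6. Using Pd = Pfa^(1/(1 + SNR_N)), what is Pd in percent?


SNR_lin = 10^(11.1/10) = 12.8825
SNR_N = 5 * 12.8825 = 64.4125
1/(1 + SNR_N) = 1/65.4125 = 0.0152876
Pd = (1e-6)^0.0152876 = 0.80961
Pd = 81.0%

81.0%


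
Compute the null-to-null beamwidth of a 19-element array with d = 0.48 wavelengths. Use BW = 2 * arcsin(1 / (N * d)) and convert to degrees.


1/(N*d) = 1/(19*0.48) = 0.109649
BW = 2*arcsin(0.109649) = 12.6 degrees

12.6 degrees


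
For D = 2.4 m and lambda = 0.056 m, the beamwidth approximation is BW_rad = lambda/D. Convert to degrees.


BW_rad = 0.056 / 2.4 = 0.023333
BW_deg = 1.34 degrees

1.34 degrees


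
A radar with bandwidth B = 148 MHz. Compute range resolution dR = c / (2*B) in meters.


dR = 3e8 / (2 * 148000000.0) = 1.01 m

1.01 m


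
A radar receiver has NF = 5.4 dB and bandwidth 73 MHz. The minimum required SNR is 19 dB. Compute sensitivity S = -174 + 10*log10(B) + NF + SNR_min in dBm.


10*log10(73000000.0) = 78.63
S = -174 + 78.63 + 5.4 + 19 = -71.0 dBm

-71.0 dBm


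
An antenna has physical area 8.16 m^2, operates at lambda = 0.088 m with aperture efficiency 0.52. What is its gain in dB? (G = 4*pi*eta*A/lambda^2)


G_linear = 4*pi*0.52*8.16/0.088^2 = 6885.54
G_dB = 10*log10(6885.54) = 38.4 dB

38.4 dB


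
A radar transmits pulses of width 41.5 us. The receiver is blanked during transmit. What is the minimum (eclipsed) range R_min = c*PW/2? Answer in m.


R_min = 3e8 * 41.5e-6 / 2 = 6225.0 m

6225.0 m


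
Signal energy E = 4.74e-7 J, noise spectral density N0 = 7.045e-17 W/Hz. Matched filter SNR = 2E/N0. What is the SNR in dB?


SNR_lin = 2 * 4.74e-7 / 7.045e-17 = 1.346e10
SNR_dB = 10*log10(1.346e10) = 101.3 dB

101.3 dB


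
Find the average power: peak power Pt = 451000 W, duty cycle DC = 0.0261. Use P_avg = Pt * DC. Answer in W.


P_avg = 451000 * 0.0261 = 11771.1 W

11771.1 W


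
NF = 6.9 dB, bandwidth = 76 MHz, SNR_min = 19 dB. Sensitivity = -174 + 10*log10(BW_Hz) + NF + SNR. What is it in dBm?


10*log10(76000000.0) = 78.81
S = -174 + 78.81 + 6.9 + 19 = -69.3 dBm

-69.3 dBm


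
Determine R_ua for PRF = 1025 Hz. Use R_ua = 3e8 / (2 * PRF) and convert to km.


R_ua = 3e8 / (2 * 1025) = 146341.5 m = 146.3 km

146.3 km


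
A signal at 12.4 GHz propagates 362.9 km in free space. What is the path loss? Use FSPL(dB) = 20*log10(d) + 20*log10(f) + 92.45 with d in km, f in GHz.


20*log10(362.9) = 51.2
20*log10(12.4) = 21.87
FSPL = 165.5 dB

165.5 dB


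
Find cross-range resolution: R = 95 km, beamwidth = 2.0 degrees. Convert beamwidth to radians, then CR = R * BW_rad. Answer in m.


BW_rad = 0.034906585
CR = 95000 * 0.034906585 = 3316.1 m

3316.1 m


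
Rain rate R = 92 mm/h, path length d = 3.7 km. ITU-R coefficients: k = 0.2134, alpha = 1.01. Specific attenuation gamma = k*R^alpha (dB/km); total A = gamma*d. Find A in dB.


gamma = 0.2134 * 92^1.01 = 20.540931 dB/km
A = 20.540931 * 3.7 = 76.0 dB

76.0 dB


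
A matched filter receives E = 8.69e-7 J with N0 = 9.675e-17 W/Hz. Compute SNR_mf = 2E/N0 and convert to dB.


SNR_lin = 2 * 8.69e-7 / 9.675e-17 = 1.796e10
SNR_dB = 10*log10(1.796e10) = 102.5 dB

102.5 dB


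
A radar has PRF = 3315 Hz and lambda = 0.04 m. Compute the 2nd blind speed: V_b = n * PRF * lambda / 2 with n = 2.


V_blind = 2 * 3315 * 0.04 / 2 = 132.6 m/s

132.6 m/s


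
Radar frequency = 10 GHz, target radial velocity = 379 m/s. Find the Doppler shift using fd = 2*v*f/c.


fd = 2 * 379 * 10000000000.0 / 3e8 = 25266.7 Hz

25266.7 Hz


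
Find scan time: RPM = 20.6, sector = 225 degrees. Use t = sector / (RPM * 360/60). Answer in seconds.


t = 225 / (20.6 * 360) * 60 = 1.82 s

1.82 s


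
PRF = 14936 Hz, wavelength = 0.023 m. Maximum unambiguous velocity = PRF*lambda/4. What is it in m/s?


V_ua = 14936 * 0.023 / 4 = 85.9 m/s

85.9 m/s


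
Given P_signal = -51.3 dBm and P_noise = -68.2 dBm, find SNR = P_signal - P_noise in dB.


SNR = -51.3 - (-68.2) = 16.9 dB

16.9 dB


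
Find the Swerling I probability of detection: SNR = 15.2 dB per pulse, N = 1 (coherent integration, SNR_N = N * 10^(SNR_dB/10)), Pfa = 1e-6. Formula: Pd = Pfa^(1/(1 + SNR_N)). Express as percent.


SNR_lin = 10^(15.2/10) = 33.11311
SNR_N = 1 * 33.11311 = 33.11311
1/(1 + SNR_N) = 1/34.11311 = 0.0293142
Pd = (1e-6)^0.0293142 = 0.66698
Pd = 66.7%

66.7%


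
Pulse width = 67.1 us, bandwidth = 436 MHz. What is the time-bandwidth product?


TBP = 67.1 * 436 = 29255.6

29255.6


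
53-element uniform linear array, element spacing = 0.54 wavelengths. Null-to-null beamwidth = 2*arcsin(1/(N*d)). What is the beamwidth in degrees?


1/(N*d) = 1/(53*0.54) = 0.034941
BW = 2*arcsin(0.034941) = 4.0 degrees

4.0 degrees


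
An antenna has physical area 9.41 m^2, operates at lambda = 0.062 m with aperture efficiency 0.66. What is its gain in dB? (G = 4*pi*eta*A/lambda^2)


G_linear = 4*pi*0.66*9.41/0.062^2 = 20302.99
G_dB = 10*log10(20302.99) = 43.1 dB

43.1 dB


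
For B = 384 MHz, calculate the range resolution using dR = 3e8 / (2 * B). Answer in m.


dR = 3e8 / (2 * 384000000.0) = 0.39 m

0.39 m


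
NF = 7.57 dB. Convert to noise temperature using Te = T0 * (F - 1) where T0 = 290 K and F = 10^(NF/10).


NF_lin = 10^(7.57/10) = 5.714786
Te = 290 * (5.714786 - 1) = 1367.3 K

1367.3 K


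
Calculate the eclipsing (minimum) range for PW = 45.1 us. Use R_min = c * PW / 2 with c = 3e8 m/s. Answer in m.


R_min = 3e8 * 45.1e-6 / 2 = 6765.0 m

6765.0 m


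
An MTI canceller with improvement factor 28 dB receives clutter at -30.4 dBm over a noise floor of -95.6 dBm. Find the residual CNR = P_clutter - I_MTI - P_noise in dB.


CNR = -30.4 - 28 - (-95.6) = 37.2 dB

37.2 dB


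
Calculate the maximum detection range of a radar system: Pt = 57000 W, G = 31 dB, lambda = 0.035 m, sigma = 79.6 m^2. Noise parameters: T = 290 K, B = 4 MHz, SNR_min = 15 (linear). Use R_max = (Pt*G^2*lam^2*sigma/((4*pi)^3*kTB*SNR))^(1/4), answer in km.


G_lin = 10^(31/10) = 1258.925412
R^4 = 57000 * 1258.925412^2 * 0.035^2 * 79.6 / ((4*pi)^3 * 1.38e-23 * 290 * 4000000.0 * 15)
R^4 = 1.8487e19 m^4
R_max = (1.8487e19)^(1/4) = 65571.7 m = 65.6 km

65.6 km


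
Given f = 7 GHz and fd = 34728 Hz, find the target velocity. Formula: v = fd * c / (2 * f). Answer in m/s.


v = 34728 * 3e8 / (2 * 7000000000.0) = 744.2 m/s

744.2 m/s


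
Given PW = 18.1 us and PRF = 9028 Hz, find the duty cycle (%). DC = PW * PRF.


DC = 18.1e-6 * 9028 * 100 = 16.34%

16.34%


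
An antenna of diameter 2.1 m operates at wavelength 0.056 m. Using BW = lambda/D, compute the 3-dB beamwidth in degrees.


BW_rad = 0.056 / 2.1 = 0.026667
BW_deg = 1.53 degrees

1.53 degrees


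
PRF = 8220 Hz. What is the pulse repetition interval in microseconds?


PRI = 1/8220 = 0.0001216545 s = 121.7 us

121.7 us


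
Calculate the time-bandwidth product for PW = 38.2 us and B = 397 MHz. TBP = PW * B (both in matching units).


TBP = 38.2 * 397 = 15165.4

15165.4


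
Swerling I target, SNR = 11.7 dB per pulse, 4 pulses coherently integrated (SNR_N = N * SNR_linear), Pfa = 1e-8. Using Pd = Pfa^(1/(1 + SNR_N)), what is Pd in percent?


SNR_lin = 10^(11.7/10) = 14.79108
SNR_N = 4 * 14.79108 = 59.16432
1/(1 + SNR_N) = 1/60.16432 = 0.0166211
Pd = (1e-8)^0.0166211 = 0.73626
Pd = 73.6%

73.6%


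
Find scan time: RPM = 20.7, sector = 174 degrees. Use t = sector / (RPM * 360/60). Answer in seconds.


t = 174 / (20.7 * 360) * 60 = 1.4 s

1.4 s


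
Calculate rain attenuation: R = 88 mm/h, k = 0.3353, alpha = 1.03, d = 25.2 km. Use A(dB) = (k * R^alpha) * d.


gamma = 0.3353 * 88^1.03 = 33.748207 dB/km
A = 33.748207 * 25.2 = 850.45 dB

850.45 dB


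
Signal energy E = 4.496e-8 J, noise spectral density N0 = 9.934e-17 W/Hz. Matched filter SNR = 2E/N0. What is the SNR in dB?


SNR_lin = 2 * 4.496e-8 / 9.934e-17 = 9.052e8
SNR_dB = 10*log10(9.052e8) = 89.6 dB

89.6 dB


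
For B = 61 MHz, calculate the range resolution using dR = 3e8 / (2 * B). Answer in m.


dR = 3e8 / (2 * 61000000.0) = 2.46 m

2.46 m


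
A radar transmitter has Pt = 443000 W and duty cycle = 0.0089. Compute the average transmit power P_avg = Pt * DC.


P_avg = 443000 * 0.0089 = 3942.7 W

3942.7 W


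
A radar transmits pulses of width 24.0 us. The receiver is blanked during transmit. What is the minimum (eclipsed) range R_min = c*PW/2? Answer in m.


R_min = 3e8 * 24.0e-6 / 2 = 3600.0 m

3600.0 m


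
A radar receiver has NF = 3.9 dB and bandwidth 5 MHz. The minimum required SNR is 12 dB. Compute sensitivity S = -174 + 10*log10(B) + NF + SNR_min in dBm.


10*log10(5000000.0) = 66.99
S = -174 + 66.99 + 3.9 + 12 = -91.1 dBm

-91.1 dBm


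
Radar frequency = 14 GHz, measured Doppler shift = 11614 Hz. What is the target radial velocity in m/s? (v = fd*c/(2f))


v = 11614 * 3e8 / (2 * 14000000000.0) = 124.4 m/s

124.4 m/s


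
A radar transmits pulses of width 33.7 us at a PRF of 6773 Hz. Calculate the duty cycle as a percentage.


DC = 33.7e-6 * 6773 * 100 = 22.83%

22.83%


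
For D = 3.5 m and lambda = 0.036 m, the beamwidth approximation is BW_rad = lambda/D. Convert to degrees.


BW_rad = 0.036 / 3.5 = 0.010286
BW_deg = 0.59 degrees

0.59 degrees


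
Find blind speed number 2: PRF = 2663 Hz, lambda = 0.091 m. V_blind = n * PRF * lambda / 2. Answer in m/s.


V_blind = 2 * 2663 * 0.091 / 2 = 242.3 m/s

242.3 m/s


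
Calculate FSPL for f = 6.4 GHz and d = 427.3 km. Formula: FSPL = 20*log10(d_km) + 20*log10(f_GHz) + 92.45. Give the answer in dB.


20*log10(427.3) = 52.61
20*log10(6.4) = 16.12
FSPL = 161.2 dB

161.2 dB


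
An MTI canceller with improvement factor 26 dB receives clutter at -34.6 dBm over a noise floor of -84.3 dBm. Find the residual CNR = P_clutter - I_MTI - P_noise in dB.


CNR = -34.6 - 26 - (-84.3) = 23.7 dB

23.7 dB


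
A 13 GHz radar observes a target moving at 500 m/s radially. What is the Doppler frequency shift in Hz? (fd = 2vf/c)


fd = 2 * 500 * 13000000000.0 / 3e8 = 43333.3 Hz

43333.3 Hz


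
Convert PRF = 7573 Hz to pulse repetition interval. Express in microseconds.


PRI = 1/7573 = 0.0001320481 s = 132.0 us

132.0 us


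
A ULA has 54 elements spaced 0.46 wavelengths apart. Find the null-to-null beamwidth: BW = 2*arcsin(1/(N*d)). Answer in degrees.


1/(N*d) = 1/(54*0.46) = 0.040258
BW = 2*arcsin(0.040258) = 4.6 degrees

4.6 degrees


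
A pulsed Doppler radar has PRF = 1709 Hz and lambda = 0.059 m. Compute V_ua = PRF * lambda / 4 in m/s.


V_ua = 1709 * 0.059 / 4 = 25.2 m/s

25.2 m/s


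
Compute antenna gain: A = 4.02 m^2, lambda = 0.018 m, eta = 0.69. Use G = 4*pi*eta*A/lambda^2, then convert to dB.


G_linear = 4*pi*0.69*4.02/0.018^2 = 107582.1
G_dB = 10*log10(107582.1) = 50.3 dB

50.3 dB


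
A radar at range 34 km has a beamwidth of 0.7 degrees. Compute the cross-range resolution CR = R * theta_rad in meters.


BW_rad = 0.012217305
CR = 34000 * 0.012217305 = 415.4 m

415.4 m


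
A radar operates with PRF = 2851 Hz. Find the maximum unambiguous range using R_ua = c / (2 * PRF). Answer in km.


R_ua = 3e8 / (2 * 2851) = 52613.1 m = 52.6 km

52.6 km


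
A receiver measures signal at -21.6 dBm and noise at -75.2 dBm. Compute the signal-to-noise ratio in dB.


SNR = -21.6 - (-75.2) = 53.6 dB

53.6 dB


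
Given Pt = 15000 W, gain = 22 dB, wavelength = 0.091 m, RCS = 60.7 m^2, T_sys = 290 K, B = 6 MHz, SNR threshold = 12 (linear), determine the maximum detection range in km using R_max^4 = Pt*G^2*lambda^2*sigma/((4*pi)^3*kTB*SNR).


G_lin = 10^(22/10) = 158.489319
R^4 = 15000 * 158.489319^2 * 0.091^2 * 60.7 / ((4*pi)^3 * 1.38e-23 * 290 * 6000000.0 * 12)
R^4 = 3.31225e17 m^4
R_max = (3.31225e17)^(1/4) = 23990.0 m = 24.0 km

24.0 km


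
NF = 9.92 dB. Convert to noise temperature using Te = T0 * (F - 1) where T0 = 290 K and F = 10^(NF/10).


NF_lin = 10^(9.92/10) = 9.817479
Te = 290 * (9.817479 - 1) = 2557.1 K

2557.1 K


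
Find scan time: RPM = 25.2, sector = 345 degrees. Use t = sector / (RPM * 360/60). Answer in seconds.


t = 345 / (25.2 * 360) * 60 = 2.28 s

2.28 s


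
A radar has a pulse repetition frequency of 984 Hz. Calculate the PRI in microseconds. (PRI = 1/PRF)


PRI = 1/984 = 0.0010162602 s = 1016.3 us

1016.3 us


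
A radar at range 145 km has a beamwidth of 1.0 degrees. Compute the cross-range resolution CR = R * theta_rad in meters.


BW_rad = 0.017453293
CR = 145000 * 0.017453293 = 2530.7 m

2530.7 m


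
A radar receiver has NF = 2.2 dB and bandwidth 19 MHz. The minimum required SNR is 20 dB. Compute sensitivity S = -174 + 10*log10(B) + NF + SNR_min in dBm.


10*log10(19000000.0) = 72.79
S = -174 + 72.79 + 2.2 + 20 = -79.0 dBm

-79.0 dBm


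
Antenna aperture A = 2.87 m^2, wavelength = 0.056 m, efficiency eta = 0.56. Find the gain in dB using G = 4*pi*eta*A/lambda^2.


G_linear = 4*pi*0.56*2.87/0.056^2 = 6440.26
G_dB = 10*log10(6440.26) = 38.1 dB

38.1 dB


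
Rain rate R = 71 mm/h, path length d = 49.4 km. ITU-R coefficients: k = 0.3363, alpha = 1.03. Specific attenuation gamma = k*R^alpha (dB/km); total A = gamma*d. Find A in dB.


gamma = 0.3363 * 71^1.03 = 27.134571 dB/km
A = 27.134571 * 49.4 = 1340.45 dB

1340.45 dB


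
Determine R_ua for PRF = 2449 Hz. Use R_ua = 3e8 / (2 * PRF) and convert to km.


R_ua = 3e8 / (2 * 2449) = 61249.5 m = 61.2 km

61.2 km


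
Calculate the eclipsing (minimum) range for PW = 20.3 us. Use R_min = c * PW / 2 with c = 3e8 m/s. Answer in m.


R_min = 3e8 * 20.3e-6 / 2 = 3045.0 m

3045.0 m


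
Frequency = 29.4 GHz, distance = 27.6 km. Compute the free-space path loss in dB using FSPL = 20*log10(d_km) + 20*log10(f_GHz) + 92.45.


20*log10(27.6) = 28.82
20*log10(29.4) = 29.37
FSPL = 150.6 dB

150.6 dB


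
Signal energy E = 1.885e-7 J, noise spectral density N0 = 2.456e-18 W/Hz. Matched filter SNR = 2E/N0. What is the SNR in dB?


SNR_lin = 2 * 1.885e-7 / 2.456e-18 = 1.535e11
SNR_dB = 10*log10(1.535e11) = 111.9 dB

111.9 dB


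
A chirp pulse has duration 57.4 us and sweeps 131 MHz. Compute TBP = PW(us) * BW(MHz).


TBP = 57.4 * 131 = 7519.4

7519.4


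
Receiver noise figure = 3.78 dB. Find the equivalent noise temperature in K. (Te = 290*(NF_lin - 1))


NF_lin = 10^(3.78/10) = 2.387811
Te = 290 * (2.387811 - 1) = 402.5 K

402.5 K


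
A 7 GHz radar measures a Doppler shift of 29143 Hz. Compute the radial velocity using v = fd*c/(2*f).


v = 29143 * 3e8 / (2 * 7000000000.0) = 624.5 m/s

624.5 m/s


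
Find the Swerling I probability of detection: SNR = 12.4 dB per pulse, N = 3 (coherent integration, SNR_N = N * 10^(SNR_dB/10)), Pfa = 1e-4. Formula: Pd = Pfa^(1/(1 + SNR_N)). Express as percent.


SNR_lin = 10^(12.4/10) = 17.37801
SNR_N = 3 * 17.37801 = 52.13403
1/(1 + SNR_N) = 1/53.13403 = 0.0188203
Pd = (1e-4)^0.0188203 = 0.84085
Pd = 84.1%

84.1%


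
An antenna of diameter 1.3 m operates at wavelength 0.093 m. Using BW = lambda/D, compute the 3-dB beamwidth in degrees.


BW_rad = 0.093 / 1.3 = 0.071538
BW_deg = 4.1 degrees

4.1 degrees


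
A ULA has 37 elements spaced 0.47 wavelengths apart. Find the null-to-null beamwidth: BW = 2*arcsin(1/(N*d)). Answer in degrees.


1/(N*d) = 1/(37*0.47) = 0.057504
BW = 2*arcsin(0.057504) = 6.6 degrees

6.6 degrees


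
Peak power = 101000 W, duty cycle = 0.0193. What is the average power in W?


P_avg = 101000 * 0.0193 = 1949.3 W

1949.3 W


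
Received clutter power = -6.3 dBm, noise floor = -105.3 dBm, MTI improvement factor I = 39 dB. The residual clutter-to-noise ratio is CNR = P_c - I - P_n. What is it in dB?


CNR = -6.3 - 39 - (-105.3) = 60.0 dB

60.0 dB


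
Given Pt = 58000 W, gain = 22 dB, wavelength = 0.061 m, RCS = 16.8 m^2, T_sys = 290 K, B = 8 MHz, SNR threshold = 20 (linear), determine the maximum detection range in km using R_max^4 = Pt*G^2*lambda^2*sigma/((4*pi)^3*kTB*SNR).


G_lin = 10^(22/10) = 158.489319
R^4 = 58000 * 158.489319^2 * 0.061^2 * 16.8 / ((4*pi)^3 * 1.38e-23 * 290 * 8000000.0 * 20)
R^4 = 7.16754e16 m^4
R_max = (7.16754e16)^(1/4) = 16362.2 m = 16.4 km

16.4 km


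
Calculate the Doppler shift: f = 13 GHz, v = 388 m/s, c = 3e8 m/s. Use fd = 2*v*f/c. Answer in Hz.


fd = 2 * 388 * 13000000000.0 / 3e8 = 33626.7 Hz

33626.7 Hz


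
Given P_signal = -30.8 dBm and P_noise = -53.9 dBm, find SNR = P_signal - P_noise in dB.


SNR = -30.8 - (-53.9) = 23.1 dB

23.1 dB


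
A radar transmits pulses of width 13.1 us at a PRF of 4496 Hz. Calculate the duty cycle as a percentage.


DC = 13.1e-6 * 4496 * 100 = 5.89%

5.89%


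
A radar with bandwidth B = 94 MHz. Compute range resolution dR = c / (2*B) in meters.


dR = 3e8 / (2 * 94000000.0) = 1.6 m

1.6 m


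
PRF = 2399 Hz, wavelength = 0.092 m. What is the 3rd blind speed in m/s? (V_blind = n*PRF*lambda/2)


V_blind = 3 * 2399 * 0.092 / 2 = 331.1 m/s

331.1 m/s


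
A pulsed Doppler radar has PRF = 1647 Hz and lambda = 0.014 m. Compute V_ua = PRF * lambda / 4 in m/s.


V_ua = 1647 * 0.014 / 4 = 5.8 m/s

5.8 m/s


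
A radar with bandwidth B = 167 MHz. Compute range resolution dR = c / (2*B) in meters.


dR = 3e8 / (2 * 167000000.0) = 0.9 m

0.9 m


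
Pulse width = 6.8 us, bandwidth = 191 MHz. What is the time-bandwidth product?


TBP = 6.8 * 191 = 1298.8

1298.8


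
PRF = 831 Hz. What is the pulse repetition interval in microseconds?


PRI = 1/831 = 0.0012033694 s = 1203.4 us

1203.4 us


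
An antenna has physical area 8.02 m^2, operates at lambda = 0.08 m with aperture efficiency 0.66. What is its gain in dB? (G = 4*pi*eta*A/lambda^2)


G_linear = 4*pi*0.66*8.02/0.08^2 = 10393.17
G_dB = 10*log10(10393.17) = 40.2 dB

40.2 dB


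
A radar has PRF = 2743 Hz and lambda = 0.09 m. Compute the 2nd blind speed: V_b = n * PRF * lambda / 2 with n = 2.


V_blind = 2 * 2743 * 0.09 / 2 = 246.9 m/s

246.9 m/s


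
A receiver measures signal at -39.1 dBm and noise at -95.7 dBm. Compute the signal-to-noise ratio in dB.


SNR = -39.1 - (-95.7) = 56.6 dB

56.6 dB


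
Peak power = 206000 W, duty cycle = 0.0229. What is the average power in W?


P_avg = 206000 * 0.0229 = 4717.4 W

4717.4 W


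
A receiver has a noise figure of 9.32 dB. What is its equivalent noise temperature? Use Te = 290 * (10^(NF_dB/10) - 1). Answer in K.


NF_lin = 10^(9.32/10) = 8.550667
Te = 290 * (8.550667 - 1) = 2189.7 K

2189.7 K


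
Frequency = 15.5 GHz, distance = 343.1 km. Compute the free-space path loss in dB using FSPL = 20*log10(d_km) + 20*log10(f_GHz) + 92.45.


20*log10(343.1) = 50.71
20*log10(15.5) = 23.81
FSPL = 167.0 dB

167.0 dB


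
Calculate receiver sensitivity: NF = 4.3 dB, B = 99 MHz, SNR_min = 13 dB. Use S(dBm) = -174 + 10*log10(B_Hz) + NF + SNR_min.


10*log10(99000000.0) = 79.96
S = -174 + 79.96 + 4.3 + 13 = -76.7 dBm

-76.7 dBm


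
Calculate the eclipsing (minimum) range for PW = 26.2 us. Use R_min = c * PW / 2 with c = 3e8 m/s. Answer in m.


R_min = 3e8 * 26.2e-6 / 2 = 3930.0 m

3930.0 m


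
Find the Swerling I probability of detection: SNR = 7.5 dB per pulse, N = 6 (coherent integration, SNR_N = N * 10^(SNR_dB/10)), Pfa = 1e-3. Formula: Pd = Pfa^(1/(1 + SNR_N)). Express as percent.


SNR_lin = 10^(7.5/10) = 5.62341
SNR_N = 6 * 5.62341 = 33.74046
1/(1 + SNR_N) = 1/34.74046 = 0.0287849
Pd = (1e-3)^0.0287849 = 0.81968
Pd = 82.0%

82.0%


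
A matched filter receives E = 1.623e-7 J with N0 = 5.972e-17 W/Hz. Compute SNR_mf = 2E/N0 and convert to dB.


SNR_lin = 2 * 1.623e-7 / 5.972e-17 = 5.435e9
SNR_dB = 10*log10(5.435e9) = 97.4 dB

97.4 dB


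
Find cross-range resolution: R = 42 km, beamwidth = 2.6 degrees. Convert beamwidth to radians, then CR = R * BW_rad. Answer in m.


BW_rad = 0.045378561
CR = 42000 * 0.045378561 = 1905.9 m

1905.9 m


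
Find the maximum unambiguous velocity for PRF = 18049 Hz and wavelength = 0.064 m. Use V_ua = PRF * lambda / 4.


V_ua = 18049 * 0.064 / 4 = 288.8 m/s

288.8 m/s


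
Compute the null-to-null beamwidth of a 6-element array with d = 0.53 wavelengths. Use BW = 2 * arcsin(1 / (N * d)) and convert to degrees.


1/(N*d) = 1/(6*0.53) = 0.314465
BW = 2*arcsin(0.314465) = 36.7 degrees

36.7 degrees


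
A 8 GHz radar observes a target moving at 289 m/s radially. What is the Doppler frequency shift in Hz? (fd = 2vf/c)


fd = 2 * 289 * 8000000000.0 / 3e8 = 15413.3 Hz

15413.3 Hz


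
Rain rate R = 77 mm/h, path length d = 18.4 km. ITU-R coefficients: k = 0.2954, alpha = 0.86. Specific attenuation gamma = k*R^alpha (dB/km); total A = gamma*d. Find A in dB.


gamma = 0.2954 * 77^0.86 = 12.382049 dB/km
A = 12.382049 * 18.4 = 227.83 dB

227.83 dB


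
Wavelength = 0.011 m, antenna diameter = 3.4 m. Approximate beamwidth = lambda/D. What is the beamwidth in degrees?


BW_rad = 0.011 / 3.4 = 0.003235
BW_deg = 0.19 degrees

0.19 degrees


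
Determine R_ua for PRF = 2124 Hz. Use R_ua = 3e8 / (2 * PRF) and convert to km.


R_ua = 3e8 / (2 * 2124) = 70621.5 m = 70.6 km

70.6 km


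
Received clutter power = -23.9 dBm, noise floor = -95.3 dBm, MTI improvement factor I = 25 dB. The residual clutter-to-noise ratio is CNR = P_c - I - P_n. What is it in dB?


CNR = -23.9 - 25 - (-95.3) = 46.4 dB

46.4 dB


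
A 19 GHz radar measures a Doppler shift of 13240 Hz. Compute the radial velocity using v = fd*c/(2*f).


v = 13240 * 3e8 / (2 * 19000000000.0) = 104.5 m/s

104.5 m/s


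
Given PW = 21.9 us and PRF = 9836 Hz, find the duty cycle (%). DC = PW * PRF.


DC = 21.9e-6 * 9836 * 100 = 21.54%

21.54%


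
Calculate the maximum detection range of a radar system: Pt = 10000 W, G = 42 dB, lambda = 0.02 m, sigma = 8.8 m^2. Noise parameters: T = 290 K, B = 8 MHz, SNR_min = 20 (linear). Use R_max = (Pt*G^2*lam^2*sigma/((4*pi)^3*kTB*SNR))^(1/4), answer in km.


G_lin = 10^(42/10) = 15848.931925
R^4 = 10000 * 15848.931925^2 * 0.02^2 * 8.8 / ((4*pi)^3 * 1.38e-23 * 290 * 8000000.0 * 20)
R^4 = 6.95851e18 m^4
R_max = (6.95851e18)^(1/4) = 51360.5 m = 51.4 km

51.4 km


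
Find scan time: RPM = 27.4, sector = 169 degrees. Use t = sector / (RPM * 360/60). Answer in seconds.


t = 169 / (27.4 * 360) * 60 = 1.03 s

1.03 s


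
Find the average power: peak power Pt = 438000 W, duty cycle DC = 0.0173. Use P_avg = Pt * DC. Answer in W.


P_avg = 438000 * 0.0173 = 7577.4 W

7577.4 W


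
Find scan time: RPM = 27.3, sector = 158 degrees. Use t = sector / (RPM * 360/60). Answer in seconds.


t = 158 / (27.3 * 360) * 60 = 0.96 s

0.96 s


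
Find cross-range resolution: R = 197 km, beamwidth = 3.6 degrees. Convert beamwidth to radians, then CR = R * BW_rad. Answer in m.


BW_rad = 0.062831853
CR = 197000 * 0.062831853 = 12377.9 m

12377.9 m


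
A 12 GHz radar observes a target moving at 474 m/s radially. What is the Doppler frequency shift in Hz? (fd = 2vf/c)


fd = 2 * 474 * 12000000000.0 / 3e8 = 37920.0 Hz

37920.0 Hz


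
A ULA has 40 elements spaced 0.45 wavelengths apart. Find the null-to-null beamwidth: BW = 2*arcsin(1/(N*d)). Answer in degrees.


1/(N*d) = 1/(40*0.45) = 0.055556
BW = 2*arcsin(0.055556) = 6.4 degrees

6.4 degrees


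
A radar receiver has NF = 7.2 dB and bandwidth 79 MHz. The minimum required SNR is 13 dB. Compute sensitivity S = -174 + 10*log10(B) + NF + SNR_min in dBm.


10*log10(79000000.0) = 78.98
S = -174 + 78.98 + 7.2 + 13 = -74.8 dBm

-74.8 dBm


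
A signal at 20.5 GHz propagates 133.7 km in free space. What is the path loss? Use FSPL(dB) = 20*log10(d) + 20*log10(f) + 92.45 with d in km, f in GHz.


20*log10(133.7) = 42.52
20*log10(20.5) = 26.24
FSPL = 161.2 dB

161.2 dB


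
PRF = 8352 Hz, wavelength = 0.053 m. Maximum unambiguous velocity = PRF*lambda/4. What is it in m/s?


V_ua = 8352 * 0.053 / 4 = 110.7 m/s

110.7 m/s


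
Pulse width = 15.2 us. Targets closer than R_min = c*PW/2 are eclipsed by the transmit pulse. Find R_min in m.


R_min = 3e8 * 15.2e-6 / 2 = 2280.0 m

2280.0 m


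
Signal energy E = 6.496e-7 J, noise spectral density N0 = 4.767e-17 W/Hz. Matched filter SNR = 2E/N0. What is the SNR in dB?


SNR_lin = 2 * 6.496e-7 / 4.767e-17 = 2.725e10
SNR_dB = 10*log10(2.725e10) = 104.4 dB

104.4 dB


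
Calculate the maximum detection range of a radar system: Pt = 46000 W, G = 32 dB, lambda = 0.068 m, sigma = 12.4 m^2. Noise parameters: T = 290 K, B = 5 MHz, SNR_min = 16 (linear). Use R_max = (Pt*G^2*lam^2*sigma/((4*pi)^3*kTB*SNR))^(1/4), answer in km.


G_lin = 10^(32/10) = 1584.893192
R^4 = 46000 * 1584.893192^2 * 0.068^2 * 12.4 / ((4*pi)^3 * 1.38e-23 * 290 * 5000000.0 * 16)
R^4 = 1.0428e19 m^4
R_max = (1.0428e19)^(1/4) = 56826.4 m = 56.8 km

56.8 km


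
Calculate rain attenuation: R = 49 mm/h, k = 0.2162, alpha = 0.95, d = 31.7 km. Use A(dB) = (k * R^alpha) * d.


gamma = 0.2162 * 49^0.95 = 8.720512 dB/km
A = 8.720512 * 31.7 = 276.44 dB

276.44 dB


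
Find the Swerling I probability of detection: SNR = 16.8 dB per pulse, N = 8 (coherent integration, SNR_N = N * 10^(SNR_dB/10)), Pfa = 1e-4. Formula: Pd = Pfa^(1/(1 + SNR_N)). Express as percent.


SNR_lin = 10^(16.8/10) = 47.86301
SNR_N = 8 * 47.86301 = 382.90408
1/(1 + SNR_N) = 1/383.90408 = 0.0026048
Pd = (1e-4)^0.0026048 = 0.97629
Pd = 97.6%

97.6%


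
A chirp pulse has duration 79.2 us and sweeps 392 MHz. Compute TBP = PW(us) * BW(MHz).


TBP = 79.2 * 392 = 31046.4

31046.4


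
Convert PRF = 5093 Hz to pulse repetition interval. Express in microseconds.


PRI = 1/5093 = 0.0001963479 s = 196.3 us

196.3 us


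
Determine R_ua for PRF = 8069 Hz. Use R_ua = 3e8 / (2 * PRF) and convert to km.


R_ua = 3e8 / (2 * 8069) = 18589.7 m = 18.6 km

18.6 km


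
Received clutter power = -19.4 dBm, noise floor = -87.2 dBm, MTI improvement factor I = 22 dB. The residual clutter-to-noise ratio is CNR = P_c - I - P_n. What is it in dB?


CNR = -19.4 - 22 - (-87.2) = 45.8 dB

45.8 dB


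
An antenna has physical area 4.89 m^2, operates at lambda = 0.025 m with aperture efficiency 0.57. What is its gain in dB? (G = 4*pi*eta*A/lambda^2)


G_linear = 4*pi*0.57*4.89/0.025^2 = 56041.99
G_dB = 10*log10(56041.99) = 47.5 dB

47.5 dB


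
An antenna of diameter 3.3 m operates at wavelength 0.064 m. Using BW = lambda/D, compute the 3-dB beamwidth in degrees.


BW_rad = 0.064 / 3.3 = 0.019394
BW_deg = 1.11 degrees

1.11 degrees


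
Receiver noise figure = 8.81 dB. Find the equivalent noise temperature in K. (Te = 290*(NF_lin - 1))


NF_lin = 10^(8.81/10) = 7.603263
Te = 290 * (7.603263 - 1) = 1914.9 K

1914.9 K


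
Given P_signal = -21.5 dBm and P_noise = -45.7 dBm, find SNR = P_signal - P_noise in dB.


SNR = -21.5 - (-45.7) = 24.2 dB

24.2 dB


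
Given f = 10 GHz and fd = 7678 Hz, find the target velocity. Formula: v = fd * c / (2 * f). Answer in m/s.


v = 7678 * 3e8 / (2 * 10000000000.0) = 115.2 m/s

115.2 m/s


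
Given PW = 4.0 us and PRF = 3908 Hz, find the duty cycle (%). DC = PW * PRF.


DC = 4.0e-6 * 3908 * 100 = 1.56%

1.56%


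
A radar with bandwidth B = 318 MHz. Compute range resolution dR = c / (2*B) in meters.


dR = 3e8 / (2 * 318000000.0) = 0.47 m

0.47 m


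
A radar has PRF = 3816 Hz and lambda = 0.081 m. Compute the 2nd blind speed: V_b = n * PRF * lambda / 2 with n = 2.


V_blind = 2 * 3816 * 0.081 / 2 = 309.1 m/s

309.1 m/s


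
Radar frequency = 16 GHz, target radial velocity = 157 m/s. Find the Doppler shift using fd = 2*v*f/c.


fd = 2 * 157 * 16000000000.0 / 3e8 = 16746.7 Hz

16746.7 Hz


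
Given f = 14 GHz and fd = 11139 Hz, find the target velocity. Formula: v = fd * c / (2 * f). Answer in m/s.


v = 11139 * 3e8 / (2 * 14000000000.0) = 119.3 m/s

119.3 m/s


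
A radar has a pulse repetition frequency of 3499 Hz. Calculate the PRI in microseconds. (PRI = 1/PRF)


PRI = 1/3499 = 0.0002857959 s = 285.8 us

285.8 us


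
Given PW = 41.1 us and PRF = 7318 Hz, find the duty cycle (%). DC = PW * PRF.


DC = 41.1e-6 * 7318 * 100 = 30.08%

30.08%


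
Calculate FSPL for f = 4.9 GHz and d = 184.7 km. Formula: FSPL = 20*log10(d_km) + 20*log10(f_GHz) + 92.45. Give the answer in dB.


20*log10(184.7) = 45.33
20*log10(4.9) = 13.8
FSPL = 151.6 dB

151.6 dB


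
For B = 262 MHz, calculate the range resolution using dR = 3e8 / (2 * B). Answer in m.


dR = 3e8 / (2 * 262000000.0) = 0.57 m

0.57 m


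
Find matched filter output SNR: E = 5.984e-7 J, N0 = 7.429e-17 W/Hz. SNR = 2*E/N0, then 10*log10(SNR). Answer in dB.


SNR_lin = 2 * 5.984e-7 / 7.429e-17 = 1.611e10
SNR_dB = 10*log10(1.611e10) = 102.1 dB

102.1 dB


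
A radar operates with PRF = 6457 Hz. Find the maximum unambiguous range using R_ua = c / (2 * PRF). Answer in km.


R_ua = 3e8 / (2 * 6457) = 23230.6 m = 23.2 km

23.2 km


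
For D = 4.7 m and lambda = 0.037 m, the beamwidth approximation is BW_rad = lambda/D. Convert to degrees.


BW_rad = 0.037 / 4.7 = 0.007872
BW_deg = 0.45 degrees

0.45 degrees


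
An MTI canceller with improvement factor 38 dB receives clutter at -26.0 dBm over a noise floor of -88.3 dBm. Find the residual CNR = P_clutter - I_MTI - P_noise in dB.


CNR = -26.0 - 38 - (-88.3) = 24.3 dB

24.3 dB


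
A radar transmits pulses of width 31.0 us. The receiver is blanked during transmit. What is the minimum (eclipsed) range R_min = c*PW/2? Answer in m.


R_min = 3e8 * 31.0e-6 / 2 = 4650.0 m

4650.0 m


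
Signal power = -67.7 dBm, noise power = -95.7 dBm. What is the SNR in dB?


SNR = -67.7 - (-95.7) = 28.0 dB

28.0 dB


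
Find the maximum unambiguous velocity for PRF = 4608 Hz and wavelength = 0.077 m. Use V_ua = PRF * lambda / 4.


V_ua = 4608 * 0.077 / 4 = 88.7 m/s

88.7 m/s


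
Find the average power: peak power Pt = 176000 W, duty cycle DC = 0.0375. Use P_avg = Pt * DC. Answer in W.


P_avg = 176000 * 0.0375 = 6600.0 W

6600.0 W


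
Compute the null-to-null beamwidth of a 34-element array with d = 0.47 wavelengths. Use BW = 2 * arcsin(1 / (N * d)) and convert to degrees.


1/(N*d) = 1/(34*0.47) = 0.062578
BW = 2*arcsin(0.062578) = 7.2 degrees

7.2 degrees


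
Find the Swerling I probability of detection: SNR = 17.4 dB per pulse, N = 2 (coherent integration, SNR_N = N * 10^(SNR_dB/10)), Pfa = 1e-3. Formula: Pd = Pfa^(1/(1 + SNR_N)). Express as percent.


SNR_lin = 10^(17.4/10) = 54.95409
SNR_N = 2 * 54.95409 = 109.90818
1/(1 + SNR_N) = 1/110.90818 = 0.0090165
Pd = (1e-3)^0.0090165 = 0.93962
Pd = 94.0%

94.0%


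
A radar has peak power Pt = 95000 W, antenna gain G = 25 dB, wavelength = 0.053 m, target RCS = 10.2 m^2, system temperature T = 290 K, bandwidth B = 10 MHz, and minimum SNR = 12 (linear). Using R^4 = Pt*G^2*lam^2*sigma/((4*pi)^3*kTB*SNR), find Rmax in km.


G_lin = 10^(25/10) = 316.227766
R^4 = 95000 * 316.227766^2 * 0.053^2 * 10.2 / ((4*pi)^3 * 1.38e-23 * 290 * 10000000.0 * 12)
R^4 = 2.85619e17 m^4
R_max = (2.85619e17)^(1/4) = 23117.8 m = 23.1 km

23.1 km


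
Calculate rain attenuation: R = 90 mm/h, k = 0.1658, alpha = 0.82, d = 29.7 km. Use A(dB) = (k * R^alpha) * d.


gamma = 0.1658 * 90^0.82 = 6.638399 dB/km
A = 6.638399 * 29.7 = 197.16 dB

197.16 dB


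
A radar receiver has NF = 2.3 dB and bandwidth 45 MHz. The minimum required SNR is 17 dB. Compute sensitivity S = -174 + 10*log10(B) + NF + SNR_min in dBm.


10*log10(45000000.0) = 76.53
S = -174 + 76.53 + 2.3 + 17 = -78.2 dBm

-78.2 dBm


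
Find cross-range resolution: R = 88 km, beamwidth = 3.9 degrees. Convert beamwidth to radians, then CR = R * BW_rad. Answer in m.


BW_rad = 0.068067841
CR = 88000 * 0.068067841 = 5990.0 m

5990.0 m


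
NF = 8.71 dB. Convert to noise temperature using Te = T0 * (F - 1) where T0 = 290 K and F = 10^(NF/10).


NF_lin = 10^(8.71/10) = 7.430191
Te = 290 * (7.430191 - 1) = 1864.8 K

1864.8 K


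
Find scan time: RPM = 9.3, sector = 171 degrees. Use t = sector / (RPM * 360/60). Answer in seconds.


t = 171 / (9.3 * 360) * 60 = 3.06 s

3.06 s


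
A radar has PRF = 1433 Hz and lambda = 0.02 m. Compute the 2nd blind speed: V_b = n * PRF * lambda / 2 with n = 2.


V_blind = 2 * 1433 * 0.02 / 2 = 28.7 m/s

28.7 m/s


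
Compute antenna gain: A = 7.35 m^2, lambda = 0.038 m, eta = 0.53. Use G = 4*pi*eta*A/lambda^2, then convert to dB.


G_linear = 4*pi*0.53*7.35/0.038^2 = 33900.48
G_dB = 10*log10(33900.48) = 45.3 dB

45.3 dB


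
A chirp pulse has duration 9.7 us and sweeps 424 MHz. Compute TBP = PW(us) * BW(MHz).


TBP = 9.7 * 424 = 4112.8

4112.8


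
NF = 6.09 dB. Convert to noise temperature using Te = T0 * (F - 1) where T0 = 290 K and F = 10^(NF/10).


NF_lin = 10^(6.09/10) = 4.064433
Te = 290 * (4.064433 - 1) = 888.7 K

888.7 K


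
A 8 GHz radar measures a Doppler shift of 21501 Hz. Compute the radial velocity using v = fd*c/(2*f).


v = 21501 * 3e8 / (2 * 8000000000.0) = 403.1 m/s

403.1 m/s


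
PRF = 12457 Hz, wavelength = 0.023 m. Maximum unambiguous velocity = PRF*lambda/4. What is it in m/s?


V_ua = 12457 * 0.023 / 4 = 71.6 m/s

71.6 m/s


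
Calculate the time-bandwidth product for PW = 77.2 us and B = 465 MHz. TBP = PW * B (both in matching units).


TBP = 77.2 * 465 = 35898.0

35898.0


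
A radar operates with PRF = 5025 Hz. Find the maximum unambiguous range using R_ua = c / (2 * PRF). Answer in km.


R_ua = 3e8 / (2 * 5025) = 29850.7 m = 29.9 km

29.9 km


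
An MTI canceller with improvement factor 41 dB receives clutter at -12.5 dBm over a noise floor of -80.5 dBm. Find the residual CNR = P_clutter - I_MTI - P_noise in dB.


CNR = -12.5 - 41 - (-80.5) = 27.0 dB

27.0 dB


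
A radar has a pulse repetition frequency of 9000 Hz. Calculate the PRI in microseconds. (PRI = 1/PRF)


PRI = 1/9000 = 0.0001111111 s = 111.1 us

111.1 us


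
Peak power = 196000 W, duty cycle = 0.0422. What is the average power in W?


P_avg = 196000 * 0.0422 = 8271.2 W

8271.2 W


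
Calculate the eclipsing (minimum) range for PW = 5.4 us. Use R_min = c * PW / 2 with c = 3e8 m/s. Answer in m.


R_min = 3e8 * 5.4e-6 / 2 = 810.0 m

810.0 m


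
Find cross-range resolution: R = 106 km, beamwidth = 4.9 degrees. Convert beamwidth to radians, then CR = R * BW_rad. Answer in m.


BW_rad = 0.085521133
CR = 106000 * 0.085521133 = 9065.2 m

9065.2 m
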